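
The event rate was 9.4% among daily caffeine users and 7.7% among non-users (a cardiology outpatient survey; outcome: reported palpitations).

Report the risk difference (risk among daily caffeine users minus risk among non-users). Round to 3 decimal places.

risk difference = 0.0940 − 0.0770 = 0.017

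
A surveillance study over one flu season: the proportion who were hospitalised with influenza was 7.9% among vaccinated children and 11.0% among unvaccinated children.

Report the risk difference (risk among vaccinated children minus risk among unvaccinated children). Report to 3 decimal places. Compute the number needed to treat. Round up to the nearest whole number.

RD = -0.031; NNT = 33

risk difference = 0.0790 − 0.1100 = -0.031
absolute risk difference = 0.031000
1 / 0.031000 = 32.258 → round up → 33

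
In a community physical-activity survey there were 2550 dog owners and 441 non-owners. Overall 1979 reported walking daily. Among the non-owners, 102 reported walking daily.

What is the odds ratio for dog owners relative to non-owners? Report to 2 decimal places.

OR ≈ 9.27

dog owners with the outcome: 1979 − 102 = 1877
dog owners without the outcome: 2550 − 1877 = 673
non-owners without the outcome: 441 − 102 = 339
OR = (1877 × 339) / (673 × 102) = 636303/68646 ≈ 9.27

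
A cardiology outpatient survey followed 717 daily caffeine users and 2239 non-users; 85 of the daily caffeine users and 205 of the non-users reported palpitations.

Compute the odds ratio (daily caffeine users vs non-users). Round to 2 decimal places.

OR = (85 × 2034) / (632 × 205) = 172890/129560 ≈ 1.33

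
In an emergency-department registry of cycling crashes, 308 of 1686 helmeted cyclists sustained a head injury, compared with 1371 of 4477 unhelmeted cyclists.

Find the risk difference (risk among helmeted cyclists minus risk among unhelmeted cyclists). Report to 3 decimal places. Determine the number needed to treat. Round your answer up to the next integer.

risk, helmeted cyclists = 308/1686 = 0.1827
risk, unhelmeted cyclists = 1371/4477 = 0.3062
risk difference = 0.1827 − 0.3062 = -0.124
absolute risk difference = 0.123551
1 / 0.123551 = 8.094 → round up → 9

RD = -0.124; NNT = 9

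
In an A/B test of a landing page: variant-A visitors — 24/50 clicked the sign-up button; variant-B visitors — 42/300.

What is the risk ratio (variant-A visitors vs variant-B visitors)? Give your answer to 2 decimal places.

RR: 3.43

risk, variant-A visitors = 24/50 = 0.4800
risk, variant-B visitors = 42/300 = 0.1400
RR = 0.4800 / 0.1400 = 3.43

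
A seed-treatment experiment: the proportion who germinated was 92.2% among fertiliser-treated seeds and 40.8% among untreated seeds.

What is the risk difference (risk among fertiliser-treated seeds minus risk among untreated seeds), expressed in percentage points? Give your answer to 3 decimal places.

risk difference = 0.9220 − 0.4080 = 0.5140 → 51.400 percentage points

RD ≈ 51.400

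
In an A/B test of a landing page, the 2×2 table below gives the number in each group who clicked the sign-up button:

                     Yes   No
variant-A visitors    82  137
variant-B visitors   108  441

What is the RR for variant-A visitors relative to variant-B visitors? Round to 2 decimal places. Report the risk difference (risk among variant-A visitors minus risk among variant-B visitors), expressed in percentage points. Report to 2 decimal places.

RR = 1.90; RD = 17.77

risk, variant-A visitors = 82/219 = 0.3744
risk, variant-B visitors = 108/549 = 0.1967
RR = 0.3744 / 0.1967 = 1.90
risk difference = 0.3744 − 0.1967 = 0.1777 → 17.77 percentage points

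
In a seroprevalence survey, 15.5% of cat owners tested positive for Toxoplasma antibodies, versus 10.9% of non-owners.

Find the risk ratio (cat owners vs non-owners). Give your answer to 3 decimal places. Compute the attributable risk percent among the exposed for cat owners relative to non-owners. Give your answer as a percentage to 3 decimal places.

RR = 0.1550 / 0.1090 = 1.422
AR% = (0.1550 − 0.1090) / 0.1550 = 0.2968 → 29.677%

RR = 1.422; AR% = 29.677%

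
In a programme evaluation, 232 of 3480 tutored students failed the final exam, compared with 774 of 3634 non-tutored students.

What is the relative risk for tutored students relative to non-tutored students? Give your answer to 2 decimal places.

RR ≈ 0.31

risk, tutored students = 232/3480 = 0.0667
risk, non-tutored students = 774/3634 = 0.2130
RR = 0.0667 / 0.2130 = 0.31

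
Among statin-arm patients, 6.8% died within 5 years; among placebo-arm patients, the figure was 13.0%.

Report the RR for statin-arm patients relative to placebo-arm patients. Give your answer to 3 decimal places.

RR = 0.0680 / 0.1300 = 0.523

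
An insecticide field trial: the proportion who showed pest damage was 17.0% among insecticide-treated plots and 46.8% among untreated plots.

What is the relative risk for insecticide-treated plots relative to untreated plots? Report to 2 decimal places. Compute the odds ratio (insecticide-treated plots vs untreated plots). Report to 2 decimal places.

RR = 0.1700 / 0.4680 = 0.36
odds, insecticide-treated plots = 0.1700/0.8300 = 0.2048
odds, untreated plots = 0.4680/0.5320 = 0.8797
OR = 0.2048 / 0.8797 = 0.23

RR = 0.36; OR = 0.23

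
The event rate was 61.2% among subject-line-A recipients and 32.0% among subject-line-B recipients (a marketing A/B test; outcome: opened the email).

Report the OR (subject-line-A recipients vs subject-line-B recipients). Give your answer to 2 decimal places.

3.35

odds, subject-line-A recipients = 0.6120/0.3880 = 1.5773
odds, subject-line-B recipients = 0.3200/0.6800 = 0.4706
OR = 1.5773 / 0.4706 = 3.35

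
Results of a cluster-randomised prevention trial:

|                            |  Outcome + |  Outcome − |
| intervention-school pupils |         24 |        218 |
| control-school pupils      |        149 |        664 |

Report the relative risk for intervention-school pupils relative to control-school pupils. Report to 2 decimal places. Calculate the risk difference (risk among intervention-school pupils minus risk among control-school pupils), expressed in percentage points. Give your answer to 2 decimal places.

RR = 0.54; RD = -8.41

risk, intervention-school pupils = 24/242 = 0.0992
risk, control-school pupils = 149/813 = 0.1833
RR = 0.0992 / 0.1833 = 0.54
risk difference = 0.0992 − 0.1833 = -0.0841 → -8.41 percentage points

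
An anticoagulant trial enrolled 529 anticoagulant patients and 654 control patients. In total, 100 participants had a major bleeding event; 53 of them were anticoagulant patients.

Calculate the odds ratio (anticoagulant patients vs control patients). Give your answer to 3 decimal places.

OR: 1.438

anticoagulant patients without the outcome: 529 − 53 = 476
control patients with the outcome: 100 − 53 = 47
control patients without the outcome: 654 − 47 = 607
OR = (53 × 607) / (476 × 47) = 32171/22372 ≈ 1.438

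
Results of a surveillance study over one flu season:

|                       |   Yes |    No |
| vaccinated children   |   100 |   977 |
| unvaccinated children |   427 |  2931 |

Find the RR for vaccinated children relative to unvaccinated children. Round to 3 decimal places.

RR = 0.730

risk, vaccinated children = 100/1077 = 0.0929
risk, unvaccinated children = 427/3358 = 0.1272
RR = 0.0929 / 0.1272 = 0.730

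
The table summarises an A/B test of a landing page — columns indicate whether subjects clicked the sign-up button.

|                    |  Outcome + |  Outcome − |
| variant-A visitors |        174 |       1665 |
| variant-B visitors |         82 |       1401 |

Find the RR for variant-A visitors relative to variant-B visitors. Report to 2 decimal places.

1.71

risk, variant-A visitors = 174/1839 = 0.0946
risk, variant-B visitors = 82/1483 = 0.0553
RR = 0.0946 / 0.0553 = 1.71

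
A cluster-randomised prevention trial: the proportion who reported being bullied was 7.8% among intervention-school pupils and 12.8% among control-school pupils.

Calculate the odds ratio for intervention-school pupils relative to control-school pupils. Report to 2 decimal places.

OR: 0.58

odds, intervention-school pupils = 0.0780/0.9220 = 0.0846
odds, control-school pupils = 0.1280/0.8720 = 0.1468
OR = 0.0846 / 0.1468 = 0.58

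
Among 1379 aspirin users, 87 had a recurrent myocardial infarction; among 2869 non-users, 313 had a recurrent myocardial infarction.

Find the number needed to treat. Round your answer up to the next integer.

risk, aspirin users = 87/1379 = 0.063089
risk, non-users = 313/2869 = 0.109097
absolute risk difference = 0.046008
1 / 0.046008 = 21.735 → round up → 22

22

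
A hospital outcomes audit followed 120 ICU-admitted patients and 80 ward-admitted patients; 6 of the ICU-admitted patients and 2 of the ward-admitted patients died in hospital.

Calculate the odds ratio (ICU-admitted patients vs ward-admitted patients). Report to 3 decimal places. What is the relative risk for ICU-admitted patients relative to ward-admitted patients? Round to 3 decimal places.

odds, ICU-admitted patients = 6/114 = 0.05263
odds, ward-admitted patients = 2/78 = 0.02564
OR = 0.05263 / 0.02564 = 2.053
risk, ICU-admitted patients = 6/120 = 0.05000
risk, ward-admitted patients = 2/80 = 0.02500
RR = 0.05000 / 0.02500 = 2.000

OR = 2.053; RR = 2.000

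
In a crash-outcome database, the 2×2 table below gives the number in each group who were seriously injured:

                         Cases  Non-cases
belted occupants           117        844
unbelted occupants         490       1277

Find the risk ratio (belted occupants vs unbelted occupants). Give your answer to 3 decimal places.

0.439

risk, belted occupants = 117/961 = 0.1217
risk, unbelted occupants = 490/1767 = 0.2773
RR = 0.1217 / 0.2773 = 0.439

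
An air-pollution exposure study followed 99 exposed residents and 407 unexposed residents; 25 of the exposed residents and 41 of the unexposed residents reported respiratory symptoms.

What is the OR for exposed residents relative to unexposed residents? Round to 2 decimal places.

OR = (25 × 366) / (74 × 41) = 9150/3034 ≈ 3.02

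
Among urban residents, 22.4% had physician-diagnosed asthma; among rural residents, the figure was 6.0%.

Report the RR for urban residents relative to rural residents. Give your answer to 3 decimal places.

RR = 0.2240 / 0.0600 = 3.733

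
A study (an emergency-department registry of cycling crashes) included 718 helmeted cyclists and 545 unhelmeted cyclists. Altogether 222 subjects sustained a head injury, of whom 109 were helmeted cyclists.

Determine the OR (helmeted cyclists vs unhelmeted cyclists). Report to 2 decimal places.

helmeted cyclists without the outcome: 718 − 109 = 609
unhelmeted cyclists with the outcome: 222 − 109 = 113
unhelmeted cyclists without the outcome: 545 − 113 = 432
OR = (109 × 432) / (609 × 113) = 47088/68817 ≈ 0.68

OR ≈ 0.68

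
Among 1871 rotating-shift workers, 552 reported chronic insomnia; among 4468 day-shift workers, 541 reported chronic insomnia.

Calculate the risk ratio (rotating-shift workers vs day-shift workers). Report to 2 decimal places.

risk, rotating-shift workers = 552/1871 = 0.2950
risk, day-shift workers = 541/4468 = 0.1211
RR = 0.2950 / 0.1211 = 2.44

RR: 2.44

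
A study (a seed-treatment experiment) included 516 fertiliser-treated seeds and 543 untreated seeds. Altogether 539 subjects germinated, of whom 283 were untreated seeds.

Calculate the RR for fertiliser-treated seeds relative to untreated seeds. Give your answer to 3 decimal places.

0.952

fertiliser-treated seeds with the outcome: 539 − 283 = 256
fertiliser-treated seeds without the outcome: 516 − 256 = 260
untreated seeds without the outcome: 543 − 283 = 260
risk, fertiliser-treated seeds = 256/516 = 0.4961
risk, untreated seeds = 283/543 = 0.5212
RR = 0.4961 / 0.5212 = 0.952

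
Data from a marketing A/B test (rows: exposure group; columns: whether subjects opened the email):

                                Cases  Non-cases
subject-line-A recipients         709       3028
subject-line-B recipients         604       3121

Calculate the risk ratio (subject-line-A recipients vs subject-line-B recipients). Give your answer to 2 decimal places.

risk, subject-line-A recipients = 709/3737 = 0.1897
risk, subject-line-B recipients = 604/3725 = 0.1621
RR = 0.1897 / 0.1621 = 1.17

RR: 1.17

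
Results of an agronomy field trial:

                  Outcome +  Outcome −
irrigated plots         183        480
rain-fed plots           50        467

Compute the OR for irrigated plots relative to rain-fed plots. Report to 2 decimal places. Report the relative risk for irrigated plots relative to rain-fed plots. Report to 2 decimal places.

odds, irrigated plots = 183/480 = 0.3812
odds, rain-fed plots = 50/467 = 0.1071
OR = 0.3812 / 0.1071 = 3.56
risk, irrigated plots = 183/663 = 0.2760
risk, rain-fed plots = 50/517 = 0.0967
RR = 0.2760 / 0.0967 = 2.85

OR = 3.56; RR = 2.85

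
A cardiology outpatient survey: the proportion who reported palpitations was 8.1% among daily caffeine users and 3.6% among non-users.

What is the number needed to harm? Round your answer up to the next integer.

23

absolute risk difference = 0.045000
1 / 0.045000 = 22.222 → round up → 23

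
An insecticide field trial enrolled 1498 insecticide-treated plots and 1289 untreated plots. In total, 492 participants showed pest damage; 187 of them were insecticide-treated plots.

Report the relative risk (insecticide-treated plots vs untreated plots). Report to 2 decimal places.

0.53

insecticide-treated plots without the outcome: 1498 − 187 = 1311
untreated plots with the outcome: 492 − 187 = 305
untreated plots without the outcome: 1289 − 305 = 984
risk, insecticide-treated plots = 187/1498 = 0.1248
risk, untreated plots = 305/1289 = 0.2366
RR = 0.1248 / 0.2366 = 0.53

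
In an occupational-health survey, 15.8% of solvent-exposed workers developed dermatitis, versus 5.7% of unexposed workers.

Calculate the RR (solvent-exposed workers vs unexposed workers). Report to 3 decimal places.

RR = 0.1580 / 0.0570 = 2.772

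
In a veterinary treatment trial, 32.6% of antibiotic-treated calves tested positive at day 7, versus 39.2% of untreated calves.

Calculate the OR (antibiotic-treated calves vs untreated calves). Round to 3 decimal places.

OR: 0.750

odds, antibiotic-treated calves = 0.3260/0.6740 = 0.4837
odds, untreated calves = 0.3920/0.6080 = 0.6447
OR = 0.4837 / 0.6447 = 0.750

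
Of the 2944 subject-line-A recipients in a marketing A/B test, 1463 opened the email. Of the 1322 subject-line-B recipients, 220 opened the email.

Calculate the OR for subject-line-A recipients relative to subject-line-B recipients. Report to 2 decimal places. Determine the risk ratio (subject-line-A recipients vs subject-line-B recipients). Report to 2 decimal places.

odds, subject-line-A recipients = 1463/1481 = 0.9878
odds, subject-line-B recipients = 220/1102 = 0.1996
OR = 0.9878 / 0.1996 = 4.95
risk, subject-line-A recipients = 1463/2944 = 0.4969
risk, subject-line-B recipients = 220/1322 = 0.1664
RR = 0.4969 / 0.1664 = 2.99

OR = 4.95; RR = 2.99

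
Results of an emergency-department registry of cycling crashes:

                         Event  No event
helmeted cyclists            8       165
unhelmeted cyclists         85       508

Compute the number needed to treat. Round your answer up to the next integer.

risk, helmeted cyclists = 8/173 = 0.046243
risk, unhelmeted cyclists = 85/593 = 0.143339
absolute risk difference = 0.097096
1 / 0.097096 = 10.299 → round up → 11

NNT = 11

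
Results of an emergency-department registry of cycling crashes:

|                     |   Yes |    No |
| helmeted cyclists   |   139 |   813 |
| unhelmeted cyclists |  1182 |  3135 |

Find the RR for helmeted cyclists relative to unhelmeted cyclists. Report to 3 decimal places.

risk, helmeted cyclists = 139/952 = 0.1460
risk, unhelmeted cyclists = 1182/4317 = 0.2738
RR = 0.1460 / 0.2738 = 0.533

RR ≈ 0.533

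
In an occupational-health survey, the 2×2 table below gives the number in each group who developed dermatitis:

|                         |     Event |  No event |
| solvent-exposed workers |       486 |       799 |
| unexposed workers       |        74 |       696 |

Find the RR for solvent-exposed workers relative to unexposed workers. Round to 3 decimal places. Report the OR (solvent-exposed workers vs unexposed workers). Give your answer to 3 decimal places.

risk, solvent-exposed workers = 486/1285 = 0.3782
risk, unexposed workers = 74/770 = 0.0961
RR = 0.3782 / 0.0961 = 3.935
OR = (486 × 696) / (799 × 74) = 338256/59126 ≈ 5.721

RR = 3.935; OR = 5.721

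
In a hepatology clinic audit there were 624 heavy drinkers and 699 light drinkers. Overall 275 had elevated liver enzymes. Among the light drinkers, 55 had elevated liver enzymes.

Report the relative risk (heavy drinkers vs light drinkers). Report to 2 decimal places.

heavy drinkers with the outcome: 275 − 55 = 220
heavy drinkers without the outcome: 624 − 220 = 404
light drinkers without the outcome: 699 − 55 = 644
risk, heavy drinkers = 220/624 = 0.3526
risk, light drinkers = 55/699 = 0.0787
RR = 0.3526 / 0.0787 = 4.48

RR: 4.48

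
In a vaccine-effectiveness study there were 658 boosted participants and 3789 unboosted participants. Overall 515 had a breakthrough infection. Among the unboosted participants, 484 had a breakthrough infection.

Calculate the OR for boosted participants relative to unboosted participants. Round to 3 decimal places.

0.338

boosted participants with the outcome: 515 − 484 = 31
boosted participants without the outcome: 658 − 31 = 627
unboosted participants without the outcome: 3789 − 484 = 3305
odds, boosted participants = 31/627 = 0.04944
odds, unboosted participants = 484/3305 = 0.14644
OR = 0.04944 / 0.14644 = 0.338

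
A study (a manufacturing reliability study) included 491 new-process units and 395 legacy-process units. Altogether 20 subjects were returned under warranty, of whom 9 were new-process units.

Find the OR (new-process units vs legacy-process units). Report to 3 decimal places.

OR = 0.652

new-process units without the outcome: 491 − 9 = 482
legacy-process units with the outcome: 20 − 9 = 11
legacy-process units without the outcome: 395 − 11 = 384
OR = (9 × 384) / (482 × 11) = 3456/5302 ≈ 0.652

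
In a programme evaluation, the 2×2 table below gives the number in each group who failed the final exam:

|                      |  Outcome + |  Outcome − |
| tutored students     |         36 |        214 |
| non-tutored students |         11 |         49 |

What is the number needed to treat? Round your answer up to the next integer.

26

risk, tutored students = 36/250 = 0.144000
risk, non-tutored students = 11/60 = 0.183333
absolute risk difference = 0.039333
1 / 0.039333 = 25.424 → round up → 26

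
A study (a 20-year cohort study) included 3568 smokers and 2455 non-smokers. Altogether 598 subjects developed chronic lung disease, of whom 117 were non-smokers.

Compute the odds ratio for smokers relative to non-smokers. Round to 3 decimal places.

OR = 3.114

smokers with the outcome: 598 − 117 = 481
smokers without the outcome: 3568 − 481 = 3087
non-smokers without the outcome: 2455 − 117 = 2338
OR = (481 × 2338) / (3087 × 117) = 1124578/361179 ≈ 3.114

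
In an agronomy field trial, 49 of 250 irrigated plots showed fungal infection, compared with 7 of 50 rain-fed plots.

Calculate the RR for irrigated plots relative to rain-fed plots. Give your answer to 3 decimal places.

RR ≈ 1.400

risk, irrigated plots = 49/250 = 0.1960
risk, rain-fed plots = 7/50 = 0.1400
RR = 0.1960 / 0.1400 = 1.400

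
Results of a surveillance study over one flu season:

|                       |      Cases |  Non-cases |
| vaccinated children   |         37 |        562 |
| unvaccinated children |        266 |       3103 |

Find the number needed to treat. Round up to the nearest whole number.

NNT = 59

risk, vaccinated children = 37/599 = 0.061770
risk, unvaccinated children = 266/3369 = 0.078955
absolute risk difference = 0.017186
1 / 0.017186 = 58.187 → round up → 59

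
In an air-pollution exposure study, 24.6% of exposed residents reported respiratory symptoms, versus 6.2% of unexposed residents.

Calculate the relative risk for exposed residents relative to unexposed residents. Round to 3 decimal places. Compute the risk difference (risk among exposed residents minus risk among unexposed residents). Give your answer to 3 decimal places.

RR = 0.2460 / 0.0620 = 3.968
risk difference = 0.2460 − 0.0620 = 0.184

RR = 3.968; RD = 0.184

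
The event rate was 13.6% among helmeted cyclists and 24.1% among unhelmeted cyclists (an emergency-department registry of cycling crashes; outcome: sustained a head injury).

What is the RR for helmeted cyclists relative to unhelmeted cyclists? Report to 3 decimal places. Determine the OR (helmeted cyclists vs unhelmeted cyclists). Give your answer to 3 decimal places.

RR = 0.564; OR = 0.496

RR = 0.1360 / 0.2410 = 0.564
odds, helmeted cyclists = 0.1360/0.8640 = 0.1574
odds, unhelmeted cyclists = 0.2410/0.7590 = 0.3175
OR = 0.1574 / 0.3175 = 0.496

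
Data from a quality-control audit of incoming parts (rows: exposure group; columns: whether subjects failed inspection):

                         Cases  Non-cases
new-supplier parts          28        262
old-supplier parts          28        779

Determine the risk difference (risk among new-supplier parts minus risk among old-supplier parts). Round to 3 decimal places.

risk, new-supplier parts = 28/290 = 0.09655
risk, old-supplier parts = 28/807 = 0.03470
risk difference = 0.09655 − 0.03470 = 0.062

0.062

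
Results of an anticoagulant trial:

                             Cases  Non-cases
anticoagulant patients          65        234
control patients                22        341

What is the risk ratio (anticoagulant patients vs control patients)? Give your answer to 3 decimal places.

RR ≈ 3.587

risk, anticoagulant patients = 65/299 = 0.2174
risk, control patients = 22/363 = 0.0606
RR = 0.2174 / 0.0606 = 3.587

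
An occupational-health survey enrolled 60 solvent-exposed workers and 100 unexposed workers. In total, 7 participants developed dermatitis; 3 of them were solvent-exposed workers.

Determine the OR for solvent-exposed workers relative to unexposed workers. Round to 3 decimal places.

solvent-exposed workers without the outcome: 60 − 3 = 57
unexposed workers with the outcome: 7 − 3 = 4
unexposed workers without the outcome: 100 − 4 = 96
odds, solvent-exposed workers = 3/57 = 0.05263
odds, unexposed workers = 4/96 = 0.04167
OR = 0.05263 / 0.04167 = 1.263

OR: 1.263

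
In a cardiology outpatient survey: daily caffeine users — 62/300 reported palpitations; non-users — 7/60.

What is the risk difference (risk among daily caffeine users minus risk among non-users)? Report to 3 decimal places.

RD = 0.090

risk, daily caffeine users = 62/300 = 0.2067
risk, non-users = 7/60 = 0.1167
risk difference = 0.2067 − 0.1167 = 0.090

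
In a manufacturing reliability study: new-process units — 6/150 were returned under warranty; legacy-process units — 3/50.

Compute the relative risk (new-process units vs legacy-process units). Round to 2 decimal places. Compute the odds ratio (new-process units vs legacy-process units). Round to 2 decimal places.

RR = 0.67; OR = 0.65

risk, new-process units = 6/150 = 0.04000
risk, legacy-process units = 3/50 = 0.06000
RR = 0.04000 / 0.06000 = 0.67
OR = (6 × 47) / (144 × 3) = 282/432 ≈ 0.65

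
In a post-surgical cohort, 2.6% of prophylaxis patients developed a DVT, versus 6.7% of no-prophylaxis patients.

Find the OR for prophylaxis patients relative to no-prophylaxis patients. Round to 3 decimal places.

odds, prophylaxis patients = 0.02600/0.97400 = 0.02669
odds, no-prophylaxis patients = 0.06700/0.93300 = 0.07181
OR = 0.02669 / 0.07181 = 0.372

OR = 0.372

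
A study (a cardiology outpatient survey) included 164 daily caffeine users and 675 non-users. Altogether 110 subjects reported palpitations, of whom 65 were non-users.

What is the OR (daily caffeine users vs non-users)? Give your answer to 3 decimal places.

daily caffeine users with the outcome: 110 − 65 = 45
daily caffeine users without the outcome: 164 − 45 = 119
non-users without the outcome: 675 − 65 = 610
OR = (45 × 610) / (119 × 65) = 27450/7735 ≈ 3.549

3.549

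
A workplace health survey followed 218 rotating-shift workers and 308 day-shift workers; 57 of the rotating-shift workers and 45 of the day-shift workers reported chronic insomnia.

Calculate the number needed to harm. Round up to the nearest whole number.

risk, rotating-shift workers = 57/218 = 0.261468
risk, day-shift workers = 45/308 = 0.146104
absolute risk difference = 0.115364
1 / 0.115364 = 8.668 → round up → 9

NNH ≈ 9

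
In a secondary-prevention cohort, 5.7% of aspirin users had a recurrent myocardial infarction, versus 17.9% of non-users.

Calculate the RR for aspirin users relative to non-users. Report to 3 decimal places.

RR = 0.0570 / 0.1790 = 0.318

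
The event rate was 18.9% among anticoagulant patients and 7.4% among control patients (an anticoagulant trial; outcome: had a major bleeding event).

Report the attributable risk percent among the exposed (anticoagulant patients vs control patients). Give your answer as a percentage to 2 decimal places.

AR% = (0.1890 − 0.0740) / 0.1890 = 0.6085 → 60.85%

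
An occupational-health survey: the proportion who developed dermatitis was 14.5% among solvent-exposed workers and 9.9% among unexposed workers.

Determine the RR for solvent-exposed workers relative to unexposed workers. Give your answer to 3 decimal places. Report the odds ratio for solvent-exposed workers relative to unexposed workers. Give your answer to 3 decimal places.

RR = 0.1450 / 0.0990 = 1.465
odds, solvent-exposed workers = 0.1450/0.8550 = 0.1696
odds, unexposed workers = 0.0990/0.9010 = 0.1099
OR = 0.1696 / 0.1099 = 1.543

RR = 1.465; OR = 1.543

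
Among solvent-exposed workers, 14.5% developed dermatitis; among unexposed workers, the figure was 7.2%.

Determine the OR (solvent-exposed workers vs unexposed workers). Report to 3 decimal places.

odds, solvent-exposed workers = 0.1450/0.8550 = 0.1696
odds, unexposed workers = 0.0720/0.9280 = 0.0776
OR = 0.1696 / 0.0776 = 2.186

OR = 2.186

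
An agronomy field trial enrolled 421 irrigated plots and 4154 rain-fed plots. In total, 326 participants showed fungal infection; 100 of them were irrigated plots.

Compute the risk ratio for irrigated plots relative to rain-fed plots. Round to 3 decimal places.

irrigated plots without the outcome: 421 − 100 = 321
rain-fed plots with the outcome: 326 − 100 = 226
rain-fed plots without the outcome: 4154 − 226 = 3928
risk, irrigated plots = 100/421 = 0.2375
risk, rain-fed plots = 226/4154 = 0.0544
RR = 0.2375 / 0.0544 = 4.366

RR ≈ 4.366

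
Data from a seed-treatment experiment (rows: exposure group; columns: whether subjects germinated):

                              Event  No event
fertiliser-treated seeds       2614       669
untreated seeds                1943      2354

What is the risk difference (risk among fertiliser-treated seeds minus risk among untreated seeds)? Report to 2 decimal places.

RD: 0.34

risk, fertiliser-treated seeds = 2614/3283 = 0.7962
risk, untreated seeds = 1943/4297 = 0.4522
risk difference = 0.7962 − 0.4522 = 0.34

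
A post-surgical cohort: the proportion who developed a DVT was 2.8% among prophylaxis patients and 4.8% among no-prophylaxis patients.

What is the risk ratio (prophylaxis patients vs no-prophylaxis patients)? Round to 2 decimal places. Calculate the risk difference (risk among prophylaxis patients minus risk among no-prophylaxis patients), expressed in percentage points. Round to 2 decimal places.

RR = 0.02800 / 0.04800 = 0.58
risk difference = 0.02800 − 0.04800 = -0.02000 → -2.00 percentage points

RR = 0.58; RD = -2.00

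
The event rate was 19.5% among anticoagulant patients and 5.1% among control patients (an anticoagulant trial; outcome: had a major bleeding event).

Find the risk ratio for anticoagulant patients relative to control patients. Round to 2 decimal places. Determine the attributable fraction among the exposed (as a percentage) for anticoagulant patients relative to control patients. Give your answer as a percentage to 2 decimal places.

RR = 3.82; AR% = 73.85%

RR = 0.1950 / 0.0510 = 3.82
AR% = (0.1950 − 0.0510) / 0.1950 = 0.7385 → 73.85%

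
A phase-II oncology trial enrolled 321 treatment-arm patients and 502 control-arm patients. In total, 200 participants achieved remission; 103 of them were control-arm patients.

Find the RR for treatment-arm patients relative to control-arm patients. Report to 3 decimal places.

treatment-arm patients with the outcome: 200 − 103 = 97
treatment-arm patients without the outcome: 321 − 97 = 224
control-arm patients without the outcome: 502 − 103 = 399
risk, treatment-arm patients = 97/321 = 0.3022
risk, control-arm patients = 103/502 = 0.2052
RR = 0.3022 / 0.2052 = 1.473

RR: 1.473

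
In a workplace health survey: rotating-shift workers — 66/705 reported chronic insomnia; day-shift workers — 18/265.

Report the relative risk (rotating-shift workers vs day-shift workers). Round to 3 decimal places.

risk, rotating-shift workers = 66/705 = 0.0936
risk, day-shift workers = 18/265 = 0.0679
RR = 0.0936 / 0.0679 = 1.378

RR: 1.378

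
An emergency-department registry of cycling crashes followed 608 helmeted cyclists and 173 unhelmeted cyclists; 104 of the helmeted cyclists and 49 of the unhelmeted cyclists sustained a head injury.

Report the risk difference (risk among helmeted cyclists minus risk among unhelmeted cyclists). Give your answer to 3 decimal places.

risk, helmeted cyclists = 104/608 = 0.1711
risk, unhelmeted cyclists = 49/173 = 0.2832
risk difference = 0.1711 − 0.2832 = -0.112

-0.112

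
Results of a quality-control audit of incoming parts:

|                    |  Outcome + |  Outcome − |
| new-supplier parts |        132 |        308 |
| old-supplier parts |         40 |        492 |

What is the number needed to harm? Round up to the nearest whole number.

5

risk, new-supplier parts = 132/440 = 0.300000
risk, old-supplier parts = 40/532 = 0.075188
absolute risk difference = 0.224812
1 / 0.224812 = 4.448 → round up → 5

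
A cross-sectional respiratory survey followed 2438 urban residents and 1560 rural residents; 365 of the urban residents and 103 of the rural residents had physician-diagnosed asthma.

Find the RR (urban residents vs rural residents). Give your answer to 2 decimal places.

risk, urban residents = 365/2438 = 0.1497
risk, rural residents = 103/1560 = 0.0660
RR = 0.1497 / 0.0660 = 2.27

RR = 2.27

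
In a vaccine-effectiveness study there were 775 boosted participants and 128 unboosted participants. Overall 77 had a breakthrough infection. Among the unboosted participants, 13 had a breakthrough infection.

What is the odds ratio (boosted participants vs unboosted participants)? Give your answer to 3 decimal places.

boosted participants with the outcome: 77 − 13 = 64
boosted participants without the outcome: 775 − 64 = 711
unboosted participants without the outcome: 128 − 13 = 115
OR = (64 × 115) / (711 × 13) = 7360/9243 ≈ 0.796

OR: 0.796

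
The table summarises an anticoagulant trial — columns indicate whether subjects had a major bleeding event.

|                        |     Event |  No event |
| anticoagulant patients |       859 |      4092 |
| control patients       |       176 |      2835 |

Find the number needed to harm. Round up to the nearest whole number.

9

risk, anticoagulant patients = 859/4951 = 0.173500
risk, control patients = 176/3011 = 0.058452
absolute risk difference = 0.115048
1 / 0.115048 = 8.692 → round up → 9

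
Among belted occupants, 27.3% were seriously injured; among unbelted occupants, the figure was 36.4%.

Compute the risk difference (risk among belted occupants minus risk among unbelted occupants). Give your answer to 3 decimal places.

risk difference = 0.2730 − 0.3640 = -0.091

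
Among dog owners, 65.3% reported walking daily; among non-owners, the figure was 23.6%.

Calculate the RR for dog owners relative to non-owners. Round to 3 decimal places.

RR = 0.6530 / 0.2360 = 2.767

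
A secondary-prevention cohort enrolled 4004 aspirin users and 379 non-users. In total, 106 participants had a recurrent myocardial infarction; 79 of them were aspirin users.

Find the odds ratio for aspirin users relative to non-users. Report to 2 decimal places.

OR ≈ 0.26

aspirin users without the outcome: 4004 − 79 = 3925
non-users with the outcome: 106 − 79 = 27
non-users without the outcome: 379 − 27 = 352
OR = (79 × 352) / (3925 × 27) = 27808/105975 ≈ 0.26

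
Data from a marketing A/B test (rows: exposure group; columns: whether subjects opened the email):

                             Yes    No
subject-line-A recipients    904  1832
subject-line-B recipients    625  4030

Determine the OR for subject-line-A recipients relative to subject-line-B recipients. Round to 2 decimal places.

odds, subject-line-A recipients = 904/1832 = 0.4934
odds, subject-line-B recipients = 625/4030 = 0.1551
OR = 0.4934 / 0.1551 = 3.18

3.18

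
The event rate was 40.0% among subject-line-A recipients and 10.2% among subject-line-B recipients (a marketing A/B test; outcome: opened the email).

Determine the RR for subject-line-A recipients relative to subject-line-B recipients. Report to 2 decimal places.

RR = 0.4000 / 0.1020 = 3.92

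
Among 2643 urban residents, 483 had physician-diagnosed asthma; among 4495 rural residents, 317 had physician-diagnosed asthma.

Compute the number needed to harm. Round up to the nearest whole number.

risk, urban residents = 483/2643 = 0.182747
risk, rural residents = 317/4495 = 0.070523
absolute risk difference = 0.112224
1 / 0.112224 = 8.911 → round up → 9

NNH = 9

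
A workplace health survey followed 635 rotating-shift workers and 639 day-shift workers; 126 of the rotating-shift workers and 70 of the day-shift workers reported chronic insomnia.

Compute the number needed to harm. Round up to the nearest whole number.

NNH = 12

risk, rotating-shift workers = 126/635 = 0.198425
risk, day-shift workers = 70/639 = 0.109546
absolute risk difference = 0.088879
1 / 0.088879 = 11.251 → round up → 12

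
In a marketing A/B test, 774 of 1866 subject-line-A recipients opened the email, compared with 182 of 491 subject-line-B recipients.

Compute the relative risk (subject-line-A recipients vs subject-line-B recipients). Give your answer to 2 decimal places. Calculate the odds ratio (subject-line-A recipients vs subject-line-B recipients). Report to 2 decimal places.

risk, subject-line-A recipients = 774/1866 = 0.4148
risk, subject-line-B recipients = 182/491 = 0.3707
RR = 0.4148 / 0.3707 = 1.12
odds, subject-line-A recipients = 774/1092 = 0.7088
odds, subject-line-B recipients = 182/309 = 0.5890
OR = 0.7088 / 0.5890 = 1.20

RR = 1.12; OR = 1.20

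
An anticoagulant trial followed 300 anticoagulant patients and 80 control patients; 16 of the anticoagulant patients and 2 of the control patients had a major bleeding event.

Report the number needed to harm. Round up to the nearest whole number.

NNH ≈ 36

risk, anticoagulant patients = 16/300 = 0.053333
risk, control patients = 2/80 = 0.025000
absolute risk difference = 0.028333
1 / 0.028333 = 35.295 → round up → 36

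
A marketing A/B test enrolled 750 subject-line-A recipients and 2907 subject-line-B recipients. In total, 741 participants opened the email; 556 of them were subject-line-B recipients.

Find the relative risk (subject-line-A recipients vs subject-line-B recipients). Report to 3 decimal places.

RR = 1.290

subject-line-A recipients with the outcome: 741 − 556 = 185
subject-line-A recipients without the outcome: 750 − 185 = 565
subject-line-B recipients without the outcome: 2907 − 556 = 2351
risk, subject-line-A recipients = 185/750 = 0.2467
risk, subject-line-B recipients = 556/2907 = 0.1913
RR = 0.2467 / 0.1913 = 1.290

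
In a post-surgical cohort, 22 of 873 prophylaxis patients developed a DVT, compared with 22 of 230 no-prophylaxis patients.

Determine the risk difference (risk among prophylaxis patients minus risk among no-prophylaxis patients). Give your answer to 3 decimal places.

RD = -0.070

risk, prophylaxis patients = 22/873 = 0.02520
risk, no-prophylaxis patients = 22/230 = 0.09565
risk difference = 0.02520 − 0.09565 = -0.070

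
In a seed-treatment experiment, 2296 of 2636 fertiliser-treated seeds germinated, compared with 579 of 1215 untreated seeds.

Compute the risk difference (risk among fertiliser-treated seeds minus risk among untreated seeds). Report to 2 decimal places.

RD ≈ 0.39

risk, fertiliser-treated seeds = 2296/2636 = 0.8710
risk, untreated seeds = 579/1215 = 0.4765
risk difference = 0.8710 − 0.4765 = 0.39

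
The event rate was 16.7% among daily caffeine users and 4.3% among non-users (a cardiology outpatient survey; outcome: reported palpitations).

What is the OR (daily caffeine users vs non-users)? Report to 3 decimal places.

odds, daily caffeine users = 0.16700/0.83300 = 0.20048
odds, non-users = 0.04300/0.95700 = 0.04493
OR = 0.20048 / 0.04493 = 4.462

OR = 4.462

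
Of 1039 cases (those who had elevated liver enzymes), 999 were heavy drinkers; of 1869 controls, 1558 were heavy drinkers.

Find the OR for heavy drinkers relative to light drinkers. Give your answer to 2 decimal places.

4.99

odds, heavy drinkers = 999/1558 = 0.6412
odds, light drinkers = 40/311 = 0.1286
OR = 0.6412 / 0.1286 = 4.99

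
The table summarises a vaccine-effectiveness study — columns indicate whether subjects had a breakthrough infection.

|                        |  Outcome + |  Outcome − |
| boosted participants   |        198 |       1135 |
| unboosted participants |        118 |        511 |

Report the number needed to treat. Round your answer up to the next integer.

risk, boosted participants = 198/1333 = 0.148537
risk, unboosted participants = 118/629 = 0.187599
absolute risk difference = 0.039062
1 / 0.039062 = 25.600 → round up → 26

NNT = 26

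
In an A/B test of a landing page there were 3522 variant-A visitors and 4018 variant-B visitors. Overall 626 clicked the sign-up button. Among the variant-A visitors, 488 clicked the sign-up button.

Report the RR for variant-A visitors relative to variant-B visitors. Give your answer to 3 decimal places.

RR = 4.034

variant-A visitors without the outcome: 3522 − 488 = 3034
variant-B visitors with the outcome: 626 − 488 = 138
variant-B visitors without the outcome: 4018 − 138 = 3880
risk, variant-A visitors = 488/3522 = 0.13856
risk, variant-B visitors = 138/4018 = 0.03435
RR = 0.13856 / 0.03435 = 4.034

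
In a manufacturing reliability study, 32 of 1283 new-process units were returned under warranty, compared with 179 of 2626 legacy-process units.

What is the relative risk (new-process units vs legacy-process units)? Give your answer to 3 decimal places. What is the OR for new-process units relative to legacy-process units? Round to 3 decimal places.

RR = 0.366; OR = 0.350

risk, new-process units = 32/1283 = 0.02494
risk, legacy-process units = 179/2626 = 0.06816
RR = 0.02494 / 0.06816 = 0.366
odds, new-process units = 32/1251 = 0.02558
odds, legacy-process units = 179/2447 = 0.07315
OR = 0.02558 / 0.07315 = 0.350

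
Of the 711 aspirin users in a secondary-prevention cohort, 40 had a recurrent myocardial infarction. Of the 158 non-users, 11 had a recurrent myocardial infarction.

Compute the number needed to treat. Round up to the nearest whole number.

NNT: 75

risk, aspirin users = 40/711 = 0.056259
risk, non-users = 11/158 = 0.069620
absolute risk difference = 0.013361
1 / 0.013361 = 74.845 → round up → 75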